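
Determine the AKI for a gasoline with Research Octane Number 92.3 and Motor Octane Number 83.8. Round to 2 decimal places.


AKI = (RON + MON) / 2
AKI = (92.3 + 83.8) / 2
AKI = 176.1 / 2 = 88.05


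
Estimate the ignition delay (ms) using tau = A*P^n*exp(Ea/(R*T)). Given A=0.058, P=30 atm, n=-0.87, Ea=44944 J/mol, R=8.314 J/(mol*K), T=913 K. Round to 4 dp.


tau = A * P^n * exp(Ea/(R*T))
P^n = 30^(-0.87) = 0.05186860
Ea/(R*T) = 44944/(8.314*913) = 5.920944
exp(Ea/(R*T)) = 372.763287
tau = 0.058 * 0.05186860 * 372.763287 = 1.1214 ms


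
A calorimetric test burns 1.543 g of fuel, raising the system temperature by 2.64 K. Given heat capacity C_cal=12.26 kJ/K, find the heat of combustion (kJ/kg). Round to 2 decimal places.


Hc = C_cal * delta_T / m_fuel
Q_released = 12.26 * 2.64 = 32.3664 kJ
m_fuel = 1.543 g = 1.543/1000 kg = 0.001543 kg
Hc = 32.3664 / 0.001543 = 20976.28 kJ/kg


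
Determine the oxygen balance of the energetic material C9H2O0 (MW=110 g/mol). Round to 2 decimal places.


OB = -1600 * (2C + H/2 - O) / MW
Inner = 2*9 + 2/2 - 0 = 19.00
OB = -1600 * 19.00 / 110 = -276.36%


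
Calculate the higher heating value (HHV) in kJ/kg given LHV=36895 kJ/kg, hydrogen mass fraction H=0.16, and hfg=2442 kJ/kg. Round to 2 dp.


HHV = LHV + hfg * 9 * H
Water addition = 2442 * 9 * 0.16 = 3516.480 kJ/kg
HHV = 36895 + 3516.480 = 40411.48 kJ/kg


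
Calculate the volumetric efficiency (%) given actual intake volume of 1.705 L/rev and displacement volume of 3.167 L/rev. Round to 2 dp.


eta_v = (V_actual / V_disp) * 100
Ratio = 1.705 / 3.167 = 0.5384
eta_v = 0.5384 * 100 = 53.84%


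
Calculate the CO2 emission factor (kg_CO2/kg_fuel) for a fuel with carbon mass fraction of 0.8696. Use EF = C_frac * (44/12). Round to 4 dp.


EF = C_frac * (M_CO2 / M_C)
EF = 0.8696 * (44/12)
EF = 0.8696 * 3.666667 = 3.1885 kg_CO2/kg_fuel


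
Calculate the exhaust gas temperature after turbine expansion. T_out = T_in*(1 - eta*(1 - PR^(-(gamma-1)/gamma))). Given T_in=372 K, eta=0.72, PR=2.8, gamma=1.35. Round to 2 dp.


T_out = T_in * (1 - eta * (1 - PR^(-(gamma-1)/gamma)))
Exponent = -(1.35-1)/1.35 = -0.25925926
PR^exp = 2.8^(-0.25925926) = 0.76572026
Factor = 1 - 0.72*(1 - 0.76572026) = 0.83131859
T_out = 372 * 0.83131859 = 309.25 K


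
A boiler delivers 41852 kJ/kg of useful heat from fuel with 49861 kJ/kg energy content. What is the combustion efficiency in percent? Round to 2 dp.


Efficiency = (Q_useful / Q_fuel) * 100
Efficiency = (41852 / 49861) * 100
Efficiency = 0.8394 * 100 = 83.94%


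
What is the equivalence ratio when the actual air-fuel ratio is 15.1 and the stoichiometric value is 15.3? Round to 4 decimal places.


phi = AFR_stoich / AFR_actual
phi = 15.3 / 15.1 = 1.0132


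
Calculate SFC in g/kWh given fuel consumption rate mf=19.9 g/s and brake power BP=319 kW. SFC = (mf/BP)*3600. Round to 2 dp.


SFC = (mf / BP) * 3600
Rate = 19.9 / 319 = 0.062382 g/(s*kW)
SFC = 0.062382 * 3600 = 224.58 g/kWh


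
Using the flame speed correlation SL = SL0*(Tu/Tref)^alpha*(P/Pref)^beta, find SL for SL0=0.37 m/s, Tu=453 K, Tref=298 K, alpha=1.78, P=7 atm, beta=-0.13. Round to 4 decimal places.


SL = SL0 * (Tu/Tref)^alpha * (P/Pref)^beta
T ratio = 453/298 = 1.52013423
(T ratio)^alpha = 1.52013423^1.78 = 2.107414
(P/Pref)^beta = 7^(-0.13) = 0.776492
SL = 0.37 * 2.107414 * 0.776492 = 0.6055 m/s


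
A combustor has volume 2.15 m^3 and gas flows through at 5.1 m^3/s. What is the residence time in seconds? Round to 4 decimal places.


tau = V / Q_flow
tau = 2.15 / 5.1 = 0.4216 s


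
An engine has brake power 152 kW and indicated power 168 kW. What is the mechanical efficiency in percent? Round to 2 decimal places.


eta_mech = (BP / IP) * 100
Ratio = 152 / 168 = 0.9048
eta_mech = 0.9048 * 100 = 90.48%


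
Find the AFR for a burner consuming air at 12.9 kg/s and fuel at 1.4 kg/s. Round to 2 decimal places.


AFR = m_air / m_fuel
AFR = 12.9 / 1.4 = 9.21


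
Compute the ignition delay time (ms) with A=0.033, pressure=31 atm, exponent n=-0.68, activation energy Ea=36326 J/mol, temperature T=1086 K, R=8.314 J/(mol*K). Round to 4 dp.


tau = A * P^n * exp(Ea/(R*T))
P^n = 31^(-0.68) = 0.09679971
Ea/(R*T) = 36326/(8.314*1086) = 4.023257
exp(Ea/(R*T)) = 55.882798
tau = 0.033 * 0.09679971 * 55.882798 = 0.1785 ms


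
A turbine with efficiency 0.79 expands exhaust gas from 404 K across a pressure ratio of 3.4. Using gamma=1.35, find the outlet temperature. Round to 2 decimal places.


T_out = T_in * (1 - eta * (1 - PR^(-(gamma-1)/gamma)))
Exponent = -(1.35-1)/1.35 = -0.25925926
PR^exp = 3.4^(-0.25925926) = 0.72813041
Factor = 1 - 0.79*(1 - 0.72813041) = 0.78522302
T_out = 404 * 0.78522302 = 317.23 K


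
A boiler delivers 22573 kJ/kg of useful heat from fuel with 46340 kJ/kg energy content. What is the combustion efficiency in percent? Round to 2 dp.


Efficiency = (Q_useful / Q_fuel) * 100
Efficiency = (22573 / 46340) * 100
Efficiency = 0.4871 * 100 = 48.71%


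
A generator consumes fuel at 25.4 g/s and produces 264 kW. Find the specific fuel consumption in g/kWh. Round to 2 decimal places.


SFC = (mf / BP) * 3600
Rate = 25.4 / 264 = 0.096212 g/(s*kW)
SFC = 0.096212 * 3600 = 346.36 g/kWh


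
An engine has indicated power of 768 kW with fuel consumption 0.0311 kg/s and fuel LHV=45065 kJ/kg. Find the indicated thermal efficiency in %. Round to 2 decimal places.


eta_ith = (IP / (mf * LHV)) * 100
Denominator = 0.0311 * 45065 = 1401.5215 kW
eta_ith = (768 / 1401.5215) * 100 = 54.80%


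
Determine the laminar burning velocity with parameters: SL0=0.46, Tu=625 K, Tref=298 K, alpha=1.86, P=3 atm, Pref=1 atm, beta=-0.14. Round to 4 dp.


SL = SL0 * (Tu/Tref)^alpha * (P/Pref)^beta
T ratio = 625/298 = 2.09731544
(T ratio)^alpha = 2.09731544^1.86 = 3.965469
(P/Pref)^beta = 3^(-0.14) = 0.857439
SL = 0.46 * 3.965469 * 0.857439 = 1.5641 m/s


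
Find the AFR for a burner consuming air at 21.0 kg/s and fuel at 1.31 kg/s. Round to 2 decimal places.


AFR = m_air / m_fuel
AFR = 21.0 / 1.31 = 16.03


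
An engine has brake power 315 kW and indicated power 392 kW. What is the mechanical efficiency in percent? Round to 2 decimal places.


eta_mech = (BP / IP) * 100
Ratio = 315 / 392 = 0.8036
eta_mech = 0.8036 * 100 = 80.36%


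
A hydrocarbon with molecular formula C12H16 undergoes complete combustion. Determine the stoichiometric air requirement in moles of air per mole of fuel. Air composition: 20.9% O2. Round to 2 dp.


Balanced combustion: C12H16 + 16 O2 -> 12 CO2 + 8 H2O
O2 needed = C + H/4 = 12 + 16/4 = 16.00 moles
Air moles = O2 / 0.209 = 16.00 / 0.209 = 76.56 moles air


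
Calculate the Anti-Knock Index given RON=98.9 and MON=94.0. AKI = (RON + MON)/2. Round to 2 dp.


AKI = (RON + MON) / 2
AKI = (98.9 + 94.0) / 2
AKI = 192.9 / 2 = 96.45


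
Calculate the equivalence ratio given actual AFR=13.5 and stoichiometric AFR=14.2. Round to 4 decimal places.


phi = AFR_stoich / AFR_actual
phi = 14.2 / 13.5 = 1.0519


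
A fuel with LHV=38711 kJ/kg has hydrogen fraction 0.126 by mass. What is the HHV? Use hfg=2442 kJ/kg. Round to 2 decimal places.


HHV = LHV + hfg * 9 * H
Water addition = 2442 * 9 * 0.126 = 2769.228 kJ/kg
HHV = 38711 + 2769.228 = 41480.23 kJ/kg


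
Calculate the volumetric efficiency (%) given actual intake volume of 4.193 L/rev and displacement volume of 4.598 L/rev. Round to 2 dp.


eta_v = (V_actual / V_disp) * 100
Ratio = 4.193 / 4.598 = 0.9119
eta_v = 0.9119 * 100 = 91.19%


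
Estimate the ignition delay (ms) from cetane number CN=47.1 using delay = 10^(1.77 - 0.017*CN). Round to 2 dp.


delay = 10^(1.77 - 0.017*CN)
Exponent = 1.77 - 0.017*47.1 = 0.9693
delay = 10^0.9693 = 9.32 ms


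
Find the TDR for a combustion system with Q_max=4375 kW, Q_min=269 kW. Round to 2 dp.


TDR = Q_max / Q_min
TDR = 4375 / 269 = 16.26


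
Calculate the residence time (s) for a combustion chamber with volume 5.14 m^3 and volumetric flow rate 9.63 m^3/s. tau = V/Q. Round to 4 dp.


tau = V / Q_flow
tau = 5.14 / 9.63 = 0.5337 s


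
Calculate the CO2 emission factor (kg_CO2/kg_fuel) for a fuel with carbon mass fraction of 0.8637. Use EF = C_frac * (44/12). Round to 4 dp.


EF = C_frac * (M_CO2 / M_C)
EF = 0.8637 * (44/12)
EF = 0.8637 * 3.666667 = 3.1669 kg_CO2/kg_fuel


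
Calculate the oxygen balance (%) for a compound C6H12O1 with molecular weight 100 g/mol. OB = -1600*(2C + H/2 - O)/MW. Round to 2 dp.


OB = -1600 * (2C + H/2 - O) / MW
Inner = 2*6 + 12/2 - 1 = 17.00
OB = -1600 * 17.00 / 100 = -272.00%


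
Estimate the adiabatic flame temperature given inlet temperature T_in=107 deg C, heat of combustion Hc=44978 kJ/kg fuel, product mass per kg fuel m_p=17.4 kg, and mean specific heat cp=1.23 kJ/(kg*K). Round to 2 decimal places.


T_ad = T_in + Hc / (m_p * cp)
Denominator = 17.4 * 1.23 = 21.4020
Temperature rise = 44978 / 21.4020 = 2101.58 K
T_ad = 107 + 2101.58 = 2208.58 deg C


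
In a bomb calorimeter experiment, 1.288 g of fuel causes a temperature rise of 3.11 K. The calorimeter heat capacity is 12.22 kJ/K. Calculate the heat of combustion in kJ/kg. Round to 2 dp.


Hc = C_cal * delta_T / m_fuel
Q_released = 12.22 * 3.11 = 38.0042 kJ
m_fuel = 1.288 g = 1.288/1000 kg = 0.001288 kg
Hc = 38.0042 / 0.001288 = 29506.37 kJ/kg


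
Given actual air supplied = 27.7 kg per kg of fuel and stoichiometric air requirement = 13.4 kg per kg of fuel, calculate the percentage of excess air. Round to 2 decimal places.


Excess air = actual - stoichiometric = 27.7 - 13.4 = 14.30 kg/kg fuel
Excess air % = (excess / stoich) * 100 = (14.30 / 13.4) * 100 = 106.72%


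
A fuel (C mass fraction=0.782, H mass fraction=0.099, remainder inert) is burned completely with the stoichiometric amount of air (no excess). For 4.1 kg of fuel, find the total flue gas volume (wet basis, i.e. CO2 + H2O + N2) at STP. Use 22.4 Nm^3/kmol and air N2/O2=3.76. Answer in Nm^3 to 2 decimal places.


Per kg fuel: CO2 = (C/12 kmol)*22.4 = (0.782/12)*22.4 = 1.45973 Nm^3
Per kg fuel: H2O = (H/2 kmol)*22.4 = (0.099/2)*22.4 = 1.10880 Nm^3
O2 needed per kg fuel = C/12 + H/4 = 0.782/12 + 0.099/4 = 0.08991667 kmol
Per kg fuel: N2 = O2*3.76*22.4 = 0.08991667*3.76*22.4 = 7.57314 Nm^3
Total per kg = 1.45973 + 1.10880 + 7.57314 = 10.14167 Nm^3
Total = 10.14167 * 4.1 = 41.58 Nm^3


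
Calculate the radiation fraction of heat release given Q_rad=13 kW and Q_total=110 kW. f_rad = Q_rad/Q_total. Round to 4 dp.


f_rad = Q_rad / Q_total
f_rad = 13 / 110 = 0.1182


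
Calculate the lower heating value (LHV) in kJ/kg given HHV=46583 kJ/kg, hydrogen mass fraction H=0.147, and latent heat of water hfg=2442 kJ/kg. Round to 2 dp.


LHV = HHV - hfg * 9 * H
Water correction = 2442 * 9 * 0.147 = 3230.766 kJ/kg
LHV = 46583 - 3230.766 = 43352.23 kJ/kg


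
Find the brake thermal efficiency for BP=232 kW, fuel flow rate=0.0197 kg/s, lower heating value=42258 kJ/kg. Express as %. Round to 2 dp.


eta_BTE = (BP / (mf * LHV)) * 100
Denominator = 0.0197 * 42258 = 832.4826 kW
eta_BTE = (232 / 832.4826) * 100 = 27.87%


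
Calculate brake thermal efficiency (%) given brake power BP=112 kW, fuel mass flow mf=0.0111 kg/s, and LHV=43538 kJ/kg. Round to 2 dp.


eta_BTE = (BP / (mf * LHV)) * 100
Denominator = 0.0111 * 43538 = 483.2718 kW
eta_BTE = (112 / 483.2718) * 100 = 23.18%


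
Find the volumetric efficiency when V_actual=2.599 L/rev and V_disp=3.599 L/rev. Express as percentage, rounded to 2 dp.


eta_v = (V_actual / V_disp) * 100
Ratio = 2.599 / 3.599 = 0.7221
eta_v = 0.7221 * 100 = 72.21%


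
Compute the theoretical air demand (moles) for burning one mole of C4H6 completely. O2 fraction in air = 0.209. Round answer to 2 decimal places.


Balanced combustion: C4H6 + 5.5 O2 -> 4 CO2 + 3 H2O
O2 needed = C + H/4 = 4 + 6/4 = 5.50 moles
Air moles = O2 / 0.209 = 5.50 / 0.209 = 26.32 moles air


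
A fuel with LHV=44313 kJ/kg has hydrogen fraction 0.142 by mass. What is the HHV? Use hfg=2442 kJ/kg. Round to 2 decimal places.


HHV = LHV + hfg * 9 * H
Water addition = 2442 * 9 * 0.142 = 3120.876 kJ/kg
HHV = 44313 + 3120.876 = 47433.88 kJ/kg


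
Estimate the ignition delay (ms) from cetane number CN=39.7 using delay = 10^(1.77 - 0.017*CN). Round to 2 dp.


delay = 10^(1.77 - 0.017*CN)
Exponent = 1.77 - 0.017*39.7 = 1.0951
delay = 10^1.0951 = 12.45 ms


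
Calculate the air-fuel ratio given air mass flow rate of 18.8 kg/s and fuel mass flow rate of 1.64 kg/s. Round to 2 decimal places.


AFR = m_air / m_fuel
AFR = 18.8 / 1.64 = 11.46


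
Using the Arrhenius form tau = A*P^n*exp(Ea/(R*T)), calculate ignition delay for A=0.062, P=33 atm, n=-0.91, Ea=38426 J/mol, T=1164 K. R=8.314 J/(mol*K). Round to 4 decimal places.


tau = A * P^n * exp(Ea/(R*T))
P^n = 33^(-0.91) = 0.04150996
Ea/(R*T) = 38426/(8.314*1164) = 3.970655
exp(Ea/(R*T)) = 53.019259
tau = 0.062 * 0.04150996 * 53.019259 = 0.1365 ms


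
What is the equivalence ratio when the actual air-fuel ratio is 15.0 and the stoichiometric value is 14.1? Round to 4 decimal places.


phi = AFR_stoich / AFR_actual
phi = 14.1 / 15.0 = 0.9400


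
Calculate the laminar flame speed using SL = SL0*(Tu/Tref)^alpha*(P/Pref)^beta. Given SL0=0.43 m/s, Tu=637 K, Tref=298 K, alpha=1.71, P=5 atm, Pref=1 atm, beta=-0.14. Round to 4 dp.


SL = SL0 * (Tu/Tref)^alpha * (P/Pref)^beta
T ratio = 637/298 = 2.13758389
(T ratio)^alpha = 2.13758389^1.71 = 3.665799
(P/Pref)^beta = 5^(-0.14) = 0.798260
SL = 0.43 * 3.665799 * 0.798260 = 1.2583 m/s


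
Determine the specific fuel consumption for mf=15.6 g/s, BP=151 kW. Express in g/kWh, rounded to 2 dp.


SFC = (mf / BP) * 3600
Rate = 15.6 / 151 = 0.103311 g/(s*kW)
SFC = 0.103311 * 3600 = 371.92 g/kWh


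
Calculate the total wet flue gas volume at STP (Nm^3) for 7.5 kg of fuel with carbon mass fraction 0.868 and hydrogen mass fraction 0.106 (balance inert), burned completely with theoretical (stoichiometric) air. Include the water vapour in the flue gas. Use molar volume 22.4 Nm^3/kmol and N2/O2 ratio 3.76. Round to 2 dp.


Per kg fuel: CO2 = (C/12 kmol)*22.4 = (0.868/12)*22.4 = 1.62027 Nm^3
Per kg fuel: H2O = (H/2 kmol)*22.4 = (0.106/2)*22.4 = 1.18720 Nm^3
O2 needed per kg fuel = C/12 + H/4 = 0.868/12 + 0.106/4 = 0.09883333 kmol
Per kg fuel: N2 = O2*3.76*22.4 = 0.09883333*3.76*22.4 = 8.32414 Nm^3
Total per kg = 1.62027 + 1.18720 + 8.32414 = 11.13161 Nm^3
Total = 11.13161 * 7.5 = 83.49 Nm^3


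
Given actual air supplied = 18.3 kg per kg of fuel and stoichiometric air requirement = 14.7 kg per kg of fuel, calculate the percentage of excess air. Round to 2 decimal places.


Excess air = actual - stoichiometric = 18.3 - 14.7 = 3.60 kg/kg fuel
Excess air % = (excess / stoich) * 100 = (3.60 / 14.7) * 100 = 24.49%


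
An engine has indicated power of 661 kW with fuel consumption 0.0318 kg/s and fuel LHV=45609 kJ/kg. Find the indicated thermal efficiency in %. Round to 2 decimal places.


eta_ith = (IP / (mf * LHV)) * 100
Denominator = 0.0318 * 45609 = 1450.3662 kW
eta_ith = (661 / 1450.3662) * 100 = 45.57%


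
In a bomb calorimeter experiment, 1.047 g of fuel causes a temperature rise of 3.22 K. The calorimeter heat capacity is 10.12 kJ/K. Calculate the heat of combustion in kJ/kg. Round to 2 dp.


Hc = C_cal * delta_T / m_fuel
Q_released = 10.12 * 3.22 = 32.5864 kJ
m_fuel = 1.047 g = 1.047/1000 kg = 0.001047 kg
Hc = 32.5864 / 0.001047 = 31123.59 kJ/kg


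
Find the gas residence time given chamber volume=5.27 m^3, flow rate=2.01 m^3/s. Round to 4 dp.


tau = V / Q_flow
tau = 5.27 / 2.01 = 2.6219 s


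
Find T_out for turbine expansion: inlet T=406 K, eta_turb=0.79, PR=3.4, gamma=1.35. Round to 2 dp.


T_out = T_in * (1 - eta * (1 - PR^(-(gamma-1)/gamma)))
Exponent = -(1.35-1)/1.35 = -0.25925926
PR^exp = 3.4^(-0.25925926) = 0.72813041
Factor = 1 - 0.79*(1 - 0.72813041) = 0.78522302
T_out = 406 * 0.78522302 = 318.80 K


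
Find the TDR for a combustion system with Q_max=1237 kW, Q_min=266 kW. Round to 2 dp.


TDR = Q_max / Q_min
TDR = 1237 / 266 = 4.65


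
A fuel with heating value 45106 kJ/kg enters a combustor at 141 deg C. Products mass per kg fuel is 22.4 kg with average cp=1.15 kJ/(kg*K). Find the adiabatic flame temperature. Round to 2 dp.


T_ad = T_in + Hc / (m_p * cp)
Denominator = 22.4 * 1.15 = 25.7600
Temperature rise = 45106 / 25.7600 = 1751.01 K
T_ad = 141 + 1751.01 = 1892.01 deg C


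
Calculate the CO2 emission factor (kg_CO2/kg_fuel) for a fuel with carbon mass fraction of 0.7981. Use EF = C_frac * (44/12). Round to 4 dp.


EF = C_frac * (M_CO2 / M_C)
EF = 0.7981 * (44/12)
EF = 0.7981 * 3.666667 = 2.9264 kg_CO2/kg_fuel


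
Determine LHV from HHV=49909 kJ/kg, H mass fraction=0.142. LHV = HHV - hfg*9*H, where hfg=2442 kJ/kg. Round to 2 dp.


LHV = HHV - hfg * 9 * H
Water correction = 2442 * 9 * 0.142 = 3120.876 kJ/kg
LHV = 49909 - 3120.876 = 46788.12 kJ/kg


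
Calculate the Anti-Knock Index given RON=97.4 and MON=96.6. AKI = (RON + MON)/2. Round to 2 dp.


AKI = (RON + MON) / 2
AKI = (97.4 + 96.6) / 2
AKI = 194.0 / 2 = 97.00


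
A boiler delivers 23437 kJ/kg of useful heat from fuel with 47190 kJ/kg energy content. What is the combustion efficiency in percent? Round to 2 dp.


Efficiency = (Q_useful / Q_fuel) * 100
Efficiency = (23437 / 47190) * 100
Efficiency = 0.4967 * 100 = 49.67%


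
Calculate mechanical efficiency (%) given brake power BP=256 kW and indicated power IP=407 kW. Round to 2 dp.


eta_mech = (BP / IP) * 100
Ratio = 256 / 407 = 0.6290
eta_mech = 0.6290 * 100 = 62.90%


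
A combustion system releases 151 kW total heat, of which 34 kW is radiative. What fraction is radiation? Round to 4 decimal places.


f_rad = Q_rad / Q_total
f_rad = 34 / 151 = 0.2252


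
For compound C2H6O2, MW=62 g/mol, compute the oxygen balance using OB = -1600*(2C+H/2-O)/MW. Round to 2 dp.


OB = -1600 * (2C + H/2 - O) / MW
Inner = 2*2 + 6/2 - 2 = 5.00
OB = -1600 * 5.00 / 62 = -129.03%


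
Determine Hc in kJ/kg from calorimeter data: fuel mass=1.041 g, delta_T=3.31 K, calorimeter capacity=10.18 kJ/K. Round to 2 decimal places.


Hc = C_cal * delta_T / m_fuel
Q_released = 10.18 * 3.31 = 33.6958 kJ
m_fuel = 1.041 g = 1.041/1000 kg = 0.001041 kg
Hc = 33.6958 / 0.001041 = 32368.68 kJ/kg


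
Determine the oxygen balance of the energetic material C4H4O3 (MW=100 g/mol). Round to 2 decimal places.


OB = -1600 * (2C + H/2 - O) / MW
Inner = 2*4 + 4/2 - 3 = 7.00
OB = -1600 * 7.00 / 100 = -112.00%


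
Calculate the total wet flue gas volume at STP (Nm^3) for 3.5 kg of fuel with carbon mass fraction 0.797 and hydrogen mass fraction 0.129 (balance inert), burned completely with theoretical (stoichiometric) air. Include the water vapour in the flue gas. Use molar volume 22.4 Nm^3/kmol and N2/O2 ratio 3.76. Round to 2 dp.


Per kg fuel: CO2 = (C/12 kmol)*22.4 = (0.797/12)*22.4 = 1.48773 Nm^3
Per kg fuel: H2O = (H/2 kmol)*22.4 = (0.129/2)*22.4 = 1.44480 Nm^3
O2 needed per kg fuel = C/12 + H/4 = 0.797/12 + 0.129/4 = 0.09866667 kmol
Per kg fuel: N2 = O2*3.76*22.4 = 0.09866667*3.76*22.4 = 8.31010 Nm^3
Total per kg = 1.48773 + 1.44480 + 8.31010 = 11.24263 Nm^3
Total = 11.24263 * 3.5 = 39.35 Nm^3


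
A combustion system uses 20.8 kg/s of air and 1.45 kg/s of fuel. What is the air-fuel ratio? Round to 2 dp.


AFR = m_air / m_fuel
AFR = 20.8 / 1.45 = 14.34


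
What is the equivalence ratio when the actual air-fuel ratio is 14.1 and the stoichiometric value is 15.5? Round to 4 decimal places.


phi = AFR_stoich / AFR_actual
phi = 15.5 / 14.1 = 1.0993


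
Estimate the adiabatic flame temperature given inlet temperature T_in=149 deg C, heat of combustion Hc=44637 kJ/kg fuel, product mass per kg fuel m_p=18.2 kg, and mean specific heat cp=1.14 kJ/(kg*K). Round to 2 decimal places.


T_ad = T_in + Hc / (m_p * cp)
Denominator = 18.2 * 1.14 = 20.7480
Temperature rise = 44637 / 20.7480 = 2151.39 K
T_ad = 149 + 2151.39 = 2300.39 deg C


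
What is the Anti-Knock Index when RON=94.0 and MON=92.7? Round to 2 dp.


AKI = (RON + MON) / 2
AKI = (94.0 + 92.7) / 2
AKI = 186.7 / 2 = 93.35


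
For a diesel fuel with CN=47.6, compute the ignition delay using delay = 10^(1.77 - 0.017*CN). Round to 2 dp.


delay = 10^(1.77 - 0.017*CN)
Exponent = 1.77 - 0.017*47.6 = 0.9608
delay = 10^0.9608 = 9.14 ms


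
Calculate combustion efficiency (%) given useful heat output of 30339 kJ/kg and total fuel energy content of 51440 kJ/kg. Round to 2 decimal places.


Efficiency = (Q_useful / Q_fuel) * 100
Efficiency = (30339 / 51440) * 100
Efficiency = 0.5898 * 100 = 58.98%


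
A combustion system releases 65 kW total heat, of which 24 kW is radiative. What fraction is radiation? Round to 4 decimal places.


f_rad = Q_rad / Q_total
f_rad = 24 / 65 = 0.3692


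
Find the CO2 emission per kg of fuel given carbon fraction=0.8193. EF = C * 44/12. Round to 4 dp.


EF = C_frac * (M_CO2 / M_C)
EF = 0.8193 * (44/12)
EF = 0.8193 * 3.666667 = 3.0041 kg_CO2/kg_fuel


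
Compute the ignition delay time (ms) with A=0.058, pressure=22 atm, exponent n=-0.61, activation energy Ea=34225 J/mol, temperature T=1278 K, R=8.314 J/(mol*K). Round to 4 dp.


tau = A * P^n * exp(Ea/(R*T))
P^n = 22^(-0.61) = 0.15174772
Ea/(R*T) = 34225/(8.314*1278) = 3.221088
exp(Ea/(R*T)) = 25.055364
tau = 0.058 * 0.15174772 * 25.055364 = 0.2205 ms


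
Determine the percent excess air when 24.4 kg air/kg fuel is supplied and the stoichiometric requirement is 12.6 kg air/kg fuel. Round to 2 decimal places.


Excess air = actual - stoichiometric = 24.4 - 12.6 = 11.80 kg/kg fuel
Excess air % = (excess / stoich) * 100 = (11.80 / 12.6) * 100 = 93.65%


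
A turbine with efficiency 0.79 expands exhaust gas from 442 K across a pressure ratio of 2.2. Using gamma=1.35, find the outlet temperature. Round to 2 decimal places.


T_out = T_in * (1 - eta * (1 - PR^(-(gamma-1)/gamma)))
Exponent = -(1.35-1)/1.35 = -0.25925926
PR^exp = 2.2^(-0.25925926) = 0.81512413
Factor = 1 - 0.79*(1 - 0.81512413) = 0.85394806
T_out = 442 * 0.85394806 = 377.45 K


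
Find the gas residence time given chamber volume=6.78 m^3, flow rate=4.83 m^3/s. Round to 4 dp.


tau = V / Q_flow
tau = 6.78 / 4.83 = 1.4037 s


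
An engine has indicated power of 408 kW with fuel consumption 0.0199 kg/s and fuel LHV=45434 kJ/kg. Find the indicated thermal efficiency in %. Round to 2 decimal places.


eta_ith = (IP / (mf * LHV)) * 100
Denominator = 0.0199 * 45434 = 904.1366 kW
eta_ith = (408 / 904.1366) * 100 = 45.13%


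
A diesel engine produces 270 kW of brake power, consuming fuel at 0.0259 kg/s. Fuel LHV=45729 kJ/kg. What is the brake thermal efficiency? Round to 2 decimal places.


eta_BTE = (BP / (mf * LHV)) * 100
Denominator = 0.0259 * 45729 = 1184.3811 kW
eta_BTE = (270 / 1184.3811) * 100 = 22.80%


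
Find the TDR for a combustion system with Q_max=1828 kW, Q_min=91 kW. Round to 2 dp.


TDR = Q_max / Q_min
TDR = 1828 / 91 = 20.09


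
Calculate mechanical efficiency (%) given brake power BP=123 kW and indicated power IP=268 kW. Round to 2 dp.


eta_mech = (BP / IP) * 100
Ratio = 123 / 268 = 0.4590
eta_mech = 0.4590 * 100 = 45.90%


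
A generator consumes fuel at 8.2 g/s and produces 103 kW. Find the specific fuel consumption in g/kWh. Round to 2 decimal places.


SFC = (mf / BP) * 3600
Rate = 8.2 / 103 = 0.079612 g/(s*kW)
SFC = 0.079612 * 3600 = 286.60 g/kWh


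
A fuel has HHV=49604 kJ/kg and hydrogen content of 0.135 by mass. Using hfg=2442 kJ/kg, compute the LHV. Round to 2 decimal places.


LHV = HHV - hfg * 9 * H
Water correction = 2442 * 9 * 0.135 = 2967.030 kJ/kg
LHV = 49604 - 2967.030 = 46636.97 kJ/kg


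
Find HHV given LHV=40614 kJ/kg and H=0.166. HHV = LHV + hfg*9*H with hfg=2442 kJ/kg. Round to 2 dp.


HHV = LHV + hfg * 9 * H
Water addition = 2442 * 9 * 0.166 = 3648.348 kJ/kg
HHV = 40614 + 3648.348 = 44262.35 kJ/kg


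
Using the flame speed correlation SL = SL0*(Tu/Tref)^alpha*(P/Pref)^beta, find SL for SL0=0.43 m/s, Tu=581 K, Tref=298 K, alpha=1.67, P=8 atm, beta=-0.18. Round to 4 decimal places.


SL = SL0 * (Tu/Tref)^alpha * (P/Pref)^beta
T ratio = 581/298 = 1.94966443
(T ratio)^alpha = 1.94966443^1.67 = 3.049530
(P/Pref)^beta = 8^(-0.18) = 0.687771
SL = 0.43 * 3.049530 * 0.687771 = 0.9019 m/s


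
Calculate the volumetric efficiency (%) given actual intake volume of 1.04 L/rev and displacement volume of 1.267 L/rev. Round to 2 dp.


eta_v = (V_actual / V_disp) * 100
Ratio = 1.04 / 1.267 = 0.8208
eta_v = 0.8208 * 100 = 82.08%


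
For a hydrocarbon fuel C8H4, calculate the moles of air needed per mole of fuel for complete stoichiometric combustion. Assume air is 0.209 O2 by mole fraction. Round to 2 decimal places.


Balanced combustion: C8H4 + 9 O2 -> 8 CO2 + 2 H2O
O2 needed = C + H/4 = 8 + 4/4 = 9.00 moles
Air moles = O2 / 0.209 = 9.00 / 0.209 = 43.06 moles air


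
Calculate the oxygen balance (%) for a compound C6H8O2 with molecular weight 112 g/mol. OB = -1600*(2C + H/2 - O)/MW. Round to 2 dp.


OB = -1600 * (2C + H/2 - O) / MW
Inner = 2*6 + 8/2 - 2 = 14.00
OB = -1600 * 14.00 / 112 = -200.00%


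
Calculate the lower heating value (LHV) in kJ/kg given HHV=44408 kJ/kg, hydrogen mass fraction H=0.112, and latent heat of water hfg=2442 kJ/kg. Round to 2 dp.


LHV = HHV - hfg * 9 * H
Water correction = 2442 * 9 * 0.112 = 2461.536 kJ/kg
LHV = 44408 - 2461.536 = 41946.46 kJ/kg


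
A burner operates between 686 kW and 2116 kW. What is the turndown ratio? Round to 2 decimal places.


TDR = Q_max / Q_min
TDR = 2116 / 686 = 3.08


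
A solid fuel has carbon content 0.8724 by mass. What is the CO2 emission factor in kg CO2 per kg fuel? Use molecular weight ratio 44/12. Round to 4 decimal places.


EF = C_frac * (M_CO2 / M_C)
EF = 0.8724 * (44/12)
EF = 0.8724 * 3.666667 = 3.1988 kg_CO2/kg_fuel


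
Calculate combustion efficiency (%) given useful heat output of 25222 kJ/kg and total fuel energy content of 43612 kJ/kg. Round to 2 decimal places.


Efficiency = (Q_useful / Q_fuel) * 100
Efficiency = (25222 / 43612) * 100
Efficiency = 0.5783 * 100 = 57.83%


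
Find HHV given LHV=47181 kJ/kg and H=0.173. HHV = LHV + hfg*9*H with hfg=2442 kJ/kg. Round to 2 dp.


HHV = LHV + hfg * 9 * H
Water addition = 2442 * 9 * 0.173 = 3802.194 kJ/kg
HHV = 47181 + 3802.194 = 50983.19 kJ/kg


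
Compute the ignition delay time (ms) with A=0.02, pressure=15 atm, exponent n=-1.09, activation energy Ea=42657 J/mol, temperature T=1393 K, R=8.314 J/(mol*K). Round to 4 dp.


tau = A * P^n * exp(Ea/(R*T))
P^n = 15^(-1.09) = 0.05224690
Ea/(R*T) = 42657/(8.314*1393) = 3.683233
exp(Ea/(R*T)) = 39.774771
tau = 0.02 * 0.05224690 * 39.774771 = 0.0416 ms


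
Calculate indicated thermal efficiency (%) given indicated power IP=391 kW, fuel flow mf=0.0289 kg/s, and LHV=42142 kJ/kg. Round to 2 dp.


eta_ith = (IP / (mf * LHV)) * 100
Denominator = 0.0289 * 42142 = 1217.9038 kW
eta_ith = (391 / 1217.9038) * 100 = 32.10%


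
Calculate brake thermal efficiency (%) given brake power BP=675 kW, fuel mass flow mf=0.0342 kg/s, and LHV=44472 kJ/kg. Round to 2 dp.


eta_BTE = (BP / (mf * LHV)) * 100
Denominator = 0.0342 * 44472 = 1520.9424 kW
eta_BTE = (675 / 1520.9424) * 100 = 44.38%


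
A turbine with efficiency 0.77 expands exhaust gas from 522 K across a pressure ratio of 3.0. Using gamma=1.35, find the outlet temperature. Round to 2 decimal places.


T_out = T_in * (1 - eta * (1 - PR^(-(gamma-1)/gamma)))
Exponent = -(1.35-1)/1.35 = -0.25925926
PR^exp = 3.0^(-0.25925926) = 0.75214556
Factor = 1 - 0.77*(1 - 0.75214556) = 0.80915208
T_out = 522 * 0.80915208 = 422.38 K


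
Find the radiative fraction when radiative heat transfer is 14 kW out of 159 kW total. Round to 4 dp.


f_rad = Q_rad / Q_total
f_rad = 14 / 159 = 0.0881


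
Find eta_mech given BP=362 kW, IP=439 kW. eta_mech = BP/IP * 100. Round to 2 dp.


eta_mech = (BP / IP) * 100
Ratio = 362 / 439 = 0.8246
eta_mech = 0.8246 * 100 = 82.46%


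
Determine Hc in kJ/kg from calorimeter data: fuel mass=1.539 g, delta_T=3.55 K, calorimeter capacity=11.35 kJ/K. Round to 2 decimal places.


Hc = C_cal * delta_T / m_fuel
Q_released = 11.35 * 3.55 = 40.2925 kJ
m_fuel = 1.539 g = 1.539/1000 kg = 0.001539 kg
Hc = 40.2925 / 0.001539 = 26180.96 kJ/kg


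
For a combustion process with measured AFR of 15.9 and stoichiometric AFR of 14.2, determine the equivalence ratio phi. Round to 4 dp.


phi = AFR_stoich / AFR_actual
phi = 14.2 / 15.9 = 0.8931


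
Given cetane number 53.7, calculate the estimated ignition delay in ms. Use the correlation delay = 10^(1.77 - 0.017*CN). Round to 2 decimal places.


delay = 10^(1.77 - 0.017*CN)
Exponent = 1.77 - 0.017*53.7 = 0.8571
delay = 10^0.8571 = 7.20 ms


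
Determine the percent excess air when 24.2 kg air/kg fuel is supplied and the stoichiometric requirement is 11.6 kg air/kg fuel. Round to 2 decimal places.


Excess air = actual - stoichiometric = 24.2 - 11.6 = 12.60 kg/kg fuel
Excess air % = (excess / stoich) * 100 = (12.60 / 11.6) * 100 = 108.62%


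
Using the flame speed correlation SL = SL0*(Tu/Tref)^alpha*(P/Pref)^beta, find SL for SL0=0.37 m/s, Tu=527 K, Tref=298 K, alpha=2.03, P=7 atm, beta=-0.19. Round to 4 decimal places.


SL = SL0 * (Tu/Tref)^alpha * (P/Pref)^beta
T ratio = 527/298 = 1.76845638
(T ratio)^alpha = 1.76845638^2.03 = 3.181387
(P/Pref)^beta = 7^(-0.19) = 0.690926
SL = 0.37 * 3.181387 * 0.690926 = 0.8133 m/s


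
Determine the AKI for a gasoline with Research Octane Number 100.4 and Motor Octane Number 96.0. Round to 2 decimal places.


AKI = (RON + MON) / 2
AKI = (100.4 + 96.0) / 2
AKI = 196.4 / 2 = 98.20


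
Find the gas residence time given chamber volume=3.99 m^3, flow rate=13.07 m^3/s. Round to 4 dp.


tau = V / Q_flow
tau = 3.99 / 13.07 = 0.3053 s


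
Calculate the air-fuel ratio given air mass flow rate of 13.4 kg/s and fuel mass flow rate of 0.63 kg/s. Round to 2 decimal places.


AFR = m_air / m_fuel
AFR = 13.4 / 0.63 = 21.27


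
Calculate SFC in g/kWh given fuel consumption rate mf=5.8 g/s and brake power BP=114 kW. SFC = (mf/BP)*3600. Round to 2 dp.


SFC = (mf / BP) * 3600
Rate = 5.8 / 114 = 0.050877 g/(s*kW)
SFC = 0.050877 * 3600 = 183.16 g/kWh


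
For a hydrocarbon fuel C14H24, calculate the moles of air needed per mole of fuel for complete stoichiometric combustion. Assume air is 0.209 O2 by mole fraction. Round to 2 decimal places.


Balanced combustion: C14H24 + 20 O2 -> 14 CO2 + 12 H2O
O2 needed = C + H/4 = 14 + 24/4 = 20.00 moles
Air moles = O2 / 0.209 = 20.00 / 0.209 = 95.69 moles air


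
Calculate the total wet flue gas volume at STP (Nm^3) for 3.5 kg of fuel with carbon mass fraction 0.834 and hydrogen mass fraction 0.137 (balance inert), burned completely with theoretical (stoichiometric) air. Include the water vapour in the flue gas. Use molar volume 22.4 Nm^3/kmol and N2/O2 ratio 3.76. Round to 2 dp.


Per kg fuel: CO2 = (C/12 kmol)*22.4 = (0.834/12)*22.4 = 1.55680 Nm^3
Per kg fuel: H2O = (H/2 kmol)*22.4 = (0.137/2)*22.4 = 1.53440 Nm^3
O2 needed per kg fuel = C/12 + H/4 = 0.834/12 + 0.137/4 = 0.10375000 kmol
Per kg fuel: N2 = O2*3.76*22.4 = 0.10375000*3.76*22.4 = 8.73824 Nm^3
Total per kg = 1.55680 + 1.53440 + 8.73824 = 11.82944 Nm^3
Total = 11.82944 * 3.5 = 41.40 Nm^3


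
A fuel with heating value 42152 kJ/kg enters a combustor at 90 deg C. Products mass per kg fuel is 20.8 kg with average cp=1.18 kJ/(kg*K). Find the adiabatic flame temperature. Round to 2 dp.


T_ad = T_in + Hc / (m_p * cp)
Denominator = 20.8 * 1.18 = 24.5440
Temperature rise = 42152 / 24.5440 = 1717.41 K
T_ad = 90 + 1717.41 = 1807.41 deg C


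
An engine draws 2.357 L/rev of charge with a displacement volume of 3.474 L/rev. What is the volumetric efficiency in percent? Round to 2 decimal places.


eta_v = (V_actual / V_disp) * 100
Ratio = 2.357 / 3.474 = 0.6785
eta_v = 0.6785 * 100 = 67.85%


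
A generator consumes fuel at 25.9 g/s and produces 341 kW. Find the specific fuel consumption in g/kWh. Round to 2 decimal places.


SFC = (mf / BP) * 3600
Rate = 25.9 / 341 = 0.075953 g/(s*kW)
SFC = 0.075953 * 3600 = 273.43 g/kWh


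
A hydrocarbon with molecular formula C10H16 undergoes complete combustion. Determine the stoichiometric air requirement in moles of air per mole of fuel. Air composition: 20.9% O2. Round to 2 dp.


Balanced combustion: C10H16 + 14 O2 -> 10 CO2 + 8 H2O
O2 needed = C + H/4 = 10 + 16/4 = 14.00 moles
Air moles = O2 / 0.209 = 14.00 / 0.209 = 66.99 moles air


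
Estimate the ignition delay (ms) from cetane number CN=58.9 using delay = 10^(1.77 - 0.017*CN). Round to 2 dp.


delay = 10^(1.77 - 0.017*CN)
Exponent = 1.77 - 0.017*58.9 = 0.7687
delay = 10^0.7687 = 5.87 ms


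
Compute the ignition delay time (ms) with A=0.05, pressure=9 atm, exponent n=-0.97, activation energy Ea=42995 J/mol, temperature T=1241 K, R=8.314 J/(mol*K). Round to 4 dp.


tau = A * P^n * exp(Ea/(R*T))
P^n = 9^(-0.97) = 0.11868198
Ea/(R*T) = 42995/(8.314*1241) = 4.167121
exp(Ea/(R*T)) = 64.529429
tau = 0.05 * 0.11868198 * 64.529429 = 0.3829 ms


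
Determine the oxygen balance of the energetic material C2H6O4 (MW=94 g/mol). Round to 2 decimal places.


OB = -1600 * (2C + H/2 - O) / MW
Inner = 2*2 + 6/2 - 4 = 3.00
OB = -1600 * 3.00 / 94 = -51.06%


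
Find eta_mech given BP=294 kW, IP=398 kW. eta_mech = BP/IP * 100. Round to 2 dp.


eta_mech = (BP / IP) * 100
Ratio = 294 / 398 = 0.7387
eta_mech = 0.7387 * 100 = 73.87%


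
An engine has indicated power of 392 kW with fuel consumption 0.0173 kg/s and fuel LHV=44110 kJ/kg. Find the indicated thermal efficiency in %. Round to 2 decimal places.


eta_ith = (IP / (mf * LHV)) * 100
Denominator = 0.0173 * 44110 = 763.1030 kW
eta_ith = (392 / 763.1030) * 100 = 51.37%


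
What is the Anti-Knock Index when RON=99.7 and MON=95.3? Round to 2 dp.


AKI = (RON + MON) / 2
AKI = (99.7 + 95.3) / 2
AKI = 195.0 / 2 = 97.50


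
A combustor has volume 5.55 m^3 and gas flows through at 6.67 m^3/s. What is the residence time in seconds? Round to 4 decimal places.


tau = V / Q_flow
tau = 5.55 / 6.67 = 0.8321 s


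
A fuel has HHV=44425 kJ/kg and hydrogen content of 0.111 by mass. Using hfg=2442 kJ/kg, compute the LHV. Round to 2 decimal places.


LHV = HHV - hfg * 9 * H
Water correction = 2442 * 9 * 0.111 = 2439.558 kJ/kg
LHV = 44425 - 2439.558 = 41985.44 kJ/kg


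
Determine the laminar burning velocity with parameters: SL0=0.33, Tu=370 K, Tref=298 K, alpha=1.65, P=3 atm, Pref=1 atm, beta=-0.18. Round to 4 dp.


SL = SL0 * (Tu/Tref)^alpha * (P/Pref)^beta
T ratio = 370/298 = 1.24161074
(T ratio)^alpha = 1.24161074^1.65 = 1.429144
(P/Pref)^beta = 3^(-0.18) = 0.820575
SL = 0.33 * 1.429144 * 0.820575 = 0.3870 m/s


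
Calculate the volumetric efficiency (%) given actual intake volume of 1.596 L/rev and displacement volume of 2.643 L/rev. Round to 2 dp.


eta_v = (V_actual / V_disp) * 100
Ratio = 1.596 / 2.643 = 0.6039
eta_v = 0.6039 * 100 = 60.39%


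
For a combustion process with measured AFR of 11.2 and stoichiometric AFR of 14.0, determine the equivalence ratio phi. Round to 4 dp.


phi = AFR_stoich / AFR_actual
phi = 14.0 / 11.2 = 1.2500


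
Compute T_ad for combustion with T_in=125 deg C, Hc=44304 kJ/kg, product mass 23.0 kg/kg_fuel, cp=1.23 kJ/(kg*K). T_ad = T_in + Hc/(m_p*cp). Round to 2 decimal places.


T_ad = T_in + Hc / (m_p * cp)
Denominator = 23.0 * 1.23 = 28.2900
Temperature rise = 44304 / 28.2900 = 1566.07 K
T_ad = 125 + 1566.07 = 1691.07 deg C


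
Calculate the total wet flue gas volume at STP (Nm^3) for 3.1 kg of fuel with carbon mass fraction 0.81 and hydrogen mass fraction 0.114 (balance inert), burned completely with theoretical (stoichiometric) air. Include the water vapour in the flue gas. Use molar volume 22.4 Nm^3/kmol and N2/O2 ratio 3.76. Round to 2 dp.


Per kg fuel: CO2 = (C/12 kmol)*22.4 = (0.81/12)*22.4 = 1.51200 Nm^3
Per kg fuel: H2O = (H/2 kmol)*22.4 = (0.114/2)*22.4 = 1.27680 Nm^3
O2 needed per kg fuel = C/12 + H/4 = 0.81/12 + 0.114/4 = 0.09600000 kmol
Per kg fuel: N2 = O2*3.76*22.4 = 0.09600000*3.76*22.4 = 8.08550 Nm^3
Total per kg = 1.51200 + 1.27680 + 8.08550 = 10.87430 Nm^3
Total = 10.87430 * 3.1 = 33.71 Nm^3


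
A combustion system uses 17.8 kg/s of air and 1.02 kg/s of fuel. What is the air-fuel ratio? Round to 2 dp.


AFR = m_air / m_fuel
AFR = 17.8 / 1.02 = 17.45


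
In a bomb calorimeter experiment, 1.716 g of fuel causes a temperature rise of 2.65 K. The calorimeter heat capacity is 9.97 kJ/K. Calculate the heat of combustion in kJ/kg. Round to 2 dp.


Hc = C_cal * delta_T / m_fuel
Q_released = 9.97 * 2.65 = 26.4205 kJ
m_fuel = 1.716 g = 1.716/1000 kg = 0.001716 kg
Hc = 26.4205 / 0.001716 = 15396.56 kJ/kg


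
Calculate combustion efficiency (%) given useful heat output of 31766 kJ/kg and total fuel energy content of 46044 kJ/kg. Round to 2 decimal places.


Efficiency = (Q_useful / Q_fuel) * 100
Efficiency = (31766 / 46044) * 100
Efficiency = 0.6899 * 100 = 68.99%


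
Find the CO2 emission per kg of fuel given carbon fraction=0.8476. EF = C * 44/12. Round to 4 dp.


EF = C_frac * (M_CO2 / M_C)
EF = 0.8476 * (44/12)
EF = 0.8476 * 3.666667 = 3.1079 kg_CO2/kg_fuel


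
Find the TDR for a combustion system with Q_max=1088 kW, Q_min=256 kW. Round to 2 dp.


TDR = Q_max / Q_min
TDR = 1088 / 256 = 4.25


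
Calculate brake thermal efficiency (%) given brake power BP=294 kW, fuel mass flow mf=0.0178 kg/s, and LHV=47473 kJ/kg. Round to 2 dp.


eta_BTE = (BP / (mf * LHV)) * 100
Denominator = 0.0178 * 47473 = 845.0194 kW
eta_BTE = (294 / 845.0194) * 100 = 34.79%


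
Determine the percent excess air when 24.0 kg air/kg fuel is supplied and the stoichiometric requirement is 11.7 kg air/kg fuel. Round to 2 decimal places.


Excess air = actual - stoichiometric = 24.0 - 11.7 = 12.30 kg/kg fuel
Excess air % = (excess / stoich) * 100 = (12.30 / 11.7) * 100 = 105.13%


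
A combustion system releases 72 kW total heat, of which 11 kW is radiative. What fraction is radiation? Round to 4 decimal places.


f_rad = Q_rad / Q_total
f_rad = 11 / 72 = 0.1528


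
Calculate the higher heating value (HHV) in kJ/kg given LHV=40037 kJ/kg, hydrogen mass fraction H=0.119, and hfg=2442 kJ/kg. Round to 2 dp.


HHV = LHV + hfg * 9 * H
Water addition = 2442 * 9 * 0.119 = 2615.382 kJ/kg
HHV = 40037 + 2615.382 = 42652.38 kJ/kg


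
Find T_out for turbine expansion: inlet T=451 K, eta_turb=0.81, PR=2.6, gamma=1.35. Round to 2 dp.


T_out = T_in * (1 - eta * (1 - PR^(-(gamma-1)/gamma)))
Exponent = -(1.35-1)/1.35 = -0.25925926
PR^exp = 2.6^(-0.25925926) = 0.78057442
Factor = 1 - 0.81*(1 - 0.78057442) = 0.82226528
T_out = 451 * 0.82226528 = 370.84 K


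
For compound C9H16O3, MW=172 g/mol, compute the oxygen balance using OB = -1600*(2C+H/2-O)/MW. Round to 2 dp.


OB = -1600 * (2C + H/2 - O) / MW
Inner = 2*9 + 16/2 - 3 = 23.00
OB = -1600 * 23.00 / 172 = -213.95%


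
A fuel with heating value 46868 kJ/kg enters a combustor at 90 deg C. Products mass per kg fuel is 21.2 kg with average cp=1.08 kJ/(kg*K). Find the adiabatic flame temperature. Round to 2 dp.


T_ad = T_in + Hc / (m_p * cp)
Denominator = 21.2 * 1.08 = 22.8960
Temperature rise = 46868 / 22.8960 = 2047.00 K
T_ad = 90 + 2047.00 = 2137.00 deg C


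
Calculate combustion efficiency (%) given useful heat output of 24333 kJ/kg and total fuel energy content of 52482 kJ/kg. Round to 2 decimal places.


Efficiency = (Q_useful / Q_fuel) * 100
Efficiency = (24333 / 52482) * 100
Efficiency = 0.4636 * 100 = 46.36%


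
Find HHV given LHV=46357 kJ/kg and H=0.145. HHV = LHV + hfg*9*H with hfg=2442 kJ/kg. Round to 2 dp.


HHV = LHV + hfg * 9 * H
Water addition = 2442 * 9 * 0.145 = 3186.810 kJ/kg
HHV = 46357 + 3186.810 = 49543.81 kJ/kg
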